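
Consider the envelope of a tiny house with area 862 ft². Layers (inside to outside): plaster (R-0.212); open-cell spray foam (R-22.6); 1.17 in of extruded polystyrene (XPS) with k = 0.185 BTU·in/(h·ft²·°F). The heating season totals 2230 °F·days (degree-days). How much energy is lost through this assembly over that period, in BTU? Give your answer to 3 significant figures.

1580000 BTU

1.17/0.185 = 6.324
R_total = 0.212 + 22.6 + 6.324 = 29.14 ft²·°F·h/BTU
E = A × HDD × 24 / R = 862 × 2230 × 24 / 29.14 = 1583000 BTU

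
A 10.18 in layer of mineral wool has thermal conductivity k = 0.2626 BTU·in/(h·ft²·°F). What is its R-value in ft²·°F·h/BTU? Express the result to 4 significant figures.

38.77 ft²·°F·h/BTU

R = L/k = 10.18/0.2626 = 38.766 ft²·°F·h/BTU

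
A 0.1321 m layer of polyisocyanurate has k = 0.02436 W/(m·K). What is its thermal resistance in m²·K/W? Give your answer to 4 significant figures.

R = L/k = 0.1321/0.02436 = 5.4228 m²·K/W

5.423 m²·K/W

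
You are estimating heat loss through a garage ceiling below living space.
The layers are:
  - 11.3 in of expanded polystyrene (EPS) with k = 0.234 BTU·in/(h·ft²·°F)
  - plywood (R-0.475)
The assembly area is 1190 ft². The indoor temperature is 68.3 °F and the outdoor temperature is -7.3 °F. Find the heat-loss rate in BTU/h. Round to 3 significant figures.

1840 BTU/h

11.3/0.234 = 48.29
R_total = 48.29 + 0.475 = 48.77 ft²·°F·h/BTU
Q = A·ΔT/R = 1190 × (68.3 − (-7.3)) / 48.77 = 1845 BTU/h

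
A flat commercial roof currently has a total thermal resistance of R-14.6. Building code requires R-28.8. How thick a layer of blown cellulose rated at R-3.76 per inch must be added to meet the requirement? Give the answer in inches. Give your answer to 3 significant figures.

ΔR = 28.8 − 14.6 = 14.2 ft²·°F·h/BTU
L = ΔR / (R/in) = 14.2/3.76 = 3.777 in

3.78 in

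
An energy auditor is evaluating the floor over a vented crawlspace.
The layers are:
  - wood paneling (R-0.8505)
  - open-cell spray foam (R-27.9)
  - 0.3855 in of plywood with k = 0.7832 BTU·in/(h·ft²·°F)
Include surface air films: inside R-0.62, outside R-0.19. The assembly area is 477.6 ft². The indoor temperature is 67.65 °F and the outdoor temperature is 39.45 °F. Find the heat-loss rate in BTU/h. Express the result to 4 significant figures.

448.2 BTU/h

0.3855/0.7832 = 0.49221
R_total = 0.62 + 0.8505 + 27.9 + 0.49221 + 0.19 = 30.053 ft²·°F·h/BTU
Q = A·ΔT/R = 477.6 × (67.65 − 39.45) / 30.053 = 448.16 BTU/h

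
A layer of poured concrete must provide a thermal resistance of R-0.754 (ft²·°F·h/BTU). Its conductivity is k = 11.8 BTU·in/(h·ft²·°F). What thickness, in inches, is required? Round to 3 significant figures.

8.90 in

L = R × k = 0.754 × 11.8 = 8.897 in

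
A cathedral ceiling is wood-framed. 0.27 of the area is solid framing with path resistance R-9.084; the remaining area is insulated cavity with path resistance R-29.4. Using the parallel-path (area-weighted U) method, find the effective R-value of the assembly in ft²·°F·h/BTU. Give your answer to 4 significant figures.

U_eff = 0.73/29.4 + 0.27/9.084 = 0.02483 + 0.029723 = 0.054553
R_eff = 1/U_eff = 18.331 ft²·°F·h/BTU

18.33 ft²·°F·h/BTU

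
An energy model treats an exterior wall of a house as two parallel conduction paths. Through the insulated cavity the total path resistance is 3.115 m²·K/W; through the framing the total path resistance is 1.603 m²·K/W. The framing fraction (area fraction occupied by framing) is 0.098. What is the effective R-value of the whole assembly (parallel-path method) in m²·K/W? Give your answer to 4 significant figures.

2.851 m²·K/W

U_eff = 0.902/3.115 + 0.098/1.603 = 0.28957 + 0.061135 = 0.3507
R_eff = 1/U_eff = 2.8514 m²·K/W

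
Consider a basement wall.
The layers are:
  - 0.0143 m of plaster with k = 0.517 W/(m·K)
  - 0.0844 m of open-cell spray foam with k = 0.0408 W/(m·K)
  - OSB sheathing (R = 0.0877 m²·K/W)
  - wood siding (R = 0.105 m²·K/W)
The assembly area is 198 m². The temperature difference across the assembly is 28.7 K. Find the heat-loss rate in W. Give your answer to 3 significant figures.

2480 W

0.0143/0.517 = 0.02766
0.0844/0.0408 = 2.069
R_total = 0.02766 + 2.069 + 0.0877 + 0.105 = 2.289 m²·K/W
Q = A·ΔT/R = 198 × 28.7 / 2.289 = 2483 W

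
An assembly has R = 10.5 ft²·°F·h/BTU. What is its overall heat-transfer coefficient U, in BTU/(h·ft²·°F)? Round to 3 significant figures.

0.0952 BTU/(h·ft²·°F)

U = 1/R = 1/10.5 = 0.09524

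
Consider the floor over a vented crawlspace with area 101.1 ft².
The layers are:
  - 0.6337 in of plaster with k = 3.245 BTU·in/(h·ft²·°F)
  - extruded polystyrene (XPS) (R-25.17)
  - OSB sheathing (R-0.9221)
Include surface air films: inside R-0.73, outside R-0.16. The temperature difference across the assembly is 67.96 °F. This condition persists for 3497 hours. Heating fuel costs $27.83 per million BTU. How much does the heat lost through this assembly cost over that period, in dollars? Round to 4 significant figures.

0.6337/3.245 = 0.19529
R_total = 0.73 + 0.19529 + 25.17 + 0.9221 + 0.16 = 27.177 ft²·°F·h/BTU
Q = 101.1 × 67.96 / 27.177 = 252.81 BTU/h
E = 252.81 × 3497 = 884080 BTU
Cost = 884080/10⁶ × 27.83 = $24.604

24.60 dollars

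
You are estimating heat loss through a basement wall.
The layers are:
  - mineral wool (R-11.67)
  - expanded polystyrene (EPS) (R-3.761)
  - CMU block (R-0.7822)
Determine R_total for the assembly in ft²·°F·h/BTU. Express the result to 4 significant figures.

16.21 ft²·°F·h/BTU

R_total = 11.67 + 3.761 + 0.7822 = 16.213 ft²·°F·h/BTU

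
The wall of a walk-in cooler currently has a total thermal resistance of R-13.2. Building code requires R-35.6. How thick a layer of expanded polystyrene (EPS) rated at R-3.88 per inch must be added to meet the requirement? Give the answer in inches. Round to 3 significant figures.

ΔR = 35.6 − 13.2 = 22.4 ft²·°F·h/BTU
L = ΔR / (R/in) = 22.4/3.88 = 5.773 in

5.77 in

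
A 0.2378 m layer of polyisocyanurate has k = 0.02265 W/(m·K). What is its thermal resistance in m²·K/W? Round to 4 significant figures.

10.50 m²·K/W

R = L/k = 0.2378/0.02265 = 10.499 m²·K/W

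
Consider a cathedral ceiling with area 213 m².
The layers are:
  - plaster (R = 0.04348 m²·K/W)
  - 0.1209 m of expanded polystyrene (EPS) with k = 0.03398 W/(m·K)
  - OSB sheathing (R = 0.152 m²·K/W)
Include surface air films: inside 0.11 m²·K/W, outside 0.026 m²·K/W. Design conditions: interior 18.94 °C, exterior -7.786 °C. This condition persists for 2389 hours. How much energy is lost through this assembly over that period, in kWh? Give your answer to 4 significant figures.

0.1209/0.03398 = 3.558
R_total = 0.11 + 0.04348 + 3.558 + 0.152 + 0.026 = 3.8895 m²·K/W
Q = 213 × (18.94 − (-7.786)) / 3.8895 = 1463.6 W
E = 1463.6 W × 2389 h / 1000 = 3496.6 kWh

3497 kWh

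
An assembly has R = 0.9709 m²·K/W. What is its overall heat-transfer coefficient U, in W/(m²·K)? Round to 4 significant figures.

1.030 W/(m²·K)

U = 1/R = 1/0.9709 = 1.03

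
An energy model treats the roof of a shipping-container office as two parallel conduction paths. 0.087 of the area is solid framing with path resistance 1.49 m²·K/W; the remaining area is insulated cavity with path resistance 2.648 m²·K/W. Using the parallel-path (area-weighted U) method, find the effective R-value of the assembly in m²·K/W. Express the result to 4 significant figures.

2.480 m²·K/W

U_eff = 0.913/2.648 + 0.087/1.49 = 0.34479 + 0.058389 = 0.40318
R_eff = 1/U_eff = 2.4803 m²·K/W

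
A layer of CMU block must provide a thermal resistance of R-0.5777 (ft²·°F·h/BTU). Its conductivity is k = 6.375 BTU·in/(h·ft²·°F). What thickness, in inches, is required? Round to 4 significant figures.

3.683 in

L = R × k = 0.5777 × 6.375 = 3.6828 in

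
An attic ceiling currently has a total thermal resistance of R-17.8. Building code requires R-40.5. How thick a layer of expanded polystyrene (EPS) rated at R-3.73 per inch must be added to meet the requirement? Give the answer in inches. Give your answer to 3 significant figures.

ΔR = 40.5 − 17.8 = 22.7 ft²·°F·h/BTU
L = ΔR / (R/in) = 22.7/3.73 = 6.086 in

6.09 in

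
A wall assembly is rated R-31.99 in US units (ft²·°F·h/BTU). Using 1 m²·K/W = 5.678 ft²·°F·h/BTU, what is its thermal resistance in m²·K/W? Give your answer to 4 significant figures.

5.634 m²·K/W

R_SI = 31.99/5.678 = 5.634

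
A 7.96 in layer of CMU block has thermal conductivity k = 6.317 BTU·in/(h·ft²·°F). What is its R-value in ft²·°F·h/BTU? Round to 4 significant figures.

1.260 ft²·°F·h/BTU

R = L/k = 7.96/6.317 = 1.2601 ft²·°F·h/BTU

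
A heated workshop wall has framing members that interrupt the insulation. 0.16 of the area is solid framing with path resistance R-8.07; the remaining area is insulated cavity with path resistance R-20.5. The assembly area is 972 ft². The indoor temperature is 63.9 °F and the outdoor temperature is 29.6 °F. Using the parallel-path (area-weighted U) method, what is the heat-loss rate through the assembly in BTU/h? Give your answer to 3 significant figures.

2030 BTU/h

U_eff = 0.84/20.5 + 0.16/8.07 = 0.04098 + 0.01983 = 0.0608
R_eff = 1/U_eff = 16.45 ft²·°F·h/BTU
Q = 972 × (63.9 − 29.6) / 16.45 = 2027 BTU/h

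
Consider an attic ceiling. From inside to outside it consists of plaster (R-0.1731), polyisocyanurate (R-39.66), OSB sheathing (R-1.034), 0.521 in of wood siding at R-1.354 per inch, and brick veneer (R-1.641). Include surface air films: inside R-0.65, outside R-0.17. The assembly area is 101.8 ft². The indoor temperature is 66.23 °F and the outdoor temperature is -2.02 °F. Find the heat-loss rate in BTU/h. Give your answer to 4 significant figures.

157.8 BTU/h

0.521 × 1.354 = 0.70543
R_total = 0.65 + 0.1731 + 39.66 + 1.034 + 0.70543 + 1.641 + 0.17 = 44.034 ft²·°F·h/BTU
Q = A·ΔT/R = 101.8 × (66.23 − (-2.02)) / 44.034 = 157.79 BTU/h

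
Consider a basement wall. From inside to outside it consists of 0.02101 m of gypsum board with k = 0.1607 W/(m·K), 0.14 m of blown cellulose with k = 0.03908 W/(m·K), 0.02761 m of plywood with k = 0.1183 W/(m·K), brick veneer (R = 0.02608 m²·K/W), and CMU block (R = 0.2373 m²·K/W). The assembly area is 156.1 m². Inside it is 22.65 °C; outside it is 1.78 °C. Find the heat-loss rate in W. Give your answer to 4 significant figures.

0.02101/0.1607 = 0.13074
0.14/0.03908 = 3.5824
0.02761/0.1183 = 0.23339
R_total = 0.13074 + 3.5824 + 0.23339 + 0.02608 + 0.2373 = 4.2099 m²·K/W
Q = A·ΔT/R = 156.1 × (22.65 − 1.78) / 4.2099 = 773.84 W

773.8 W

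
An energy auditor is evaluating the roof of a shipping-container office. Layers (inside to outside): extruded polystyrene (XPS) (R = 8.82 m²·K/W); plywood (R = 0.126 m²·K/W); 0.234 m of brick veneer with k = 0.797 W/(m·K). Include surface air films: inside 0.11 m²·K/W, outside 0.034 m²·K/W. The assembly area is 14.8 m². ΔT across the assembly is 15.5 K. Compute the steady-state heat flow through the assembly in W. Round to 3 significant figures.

0.234/0.797 = 0.2936
R_total = 0.11 + 8.82 + 0.126 + 0.2936 + 0.034 = 9.384 m²·K/W
Q = A·ΔT/R = 14.8 × 15.5 / 9.384 = 24.45 W

24.4 W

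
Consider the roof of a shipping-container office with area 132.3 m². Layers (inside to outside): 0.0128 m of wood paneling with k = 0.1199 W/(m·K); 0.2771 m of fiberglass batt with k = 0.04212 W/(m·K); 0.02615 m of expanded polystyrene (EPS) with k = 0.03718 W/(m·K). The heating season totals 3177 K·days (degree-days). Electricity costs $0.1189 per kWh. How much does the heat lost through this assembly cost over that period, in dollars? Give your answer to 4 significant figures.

162.3 dollars

0.0128/0.1199 = 0.10676
0.2771/0.04212 = 6.5788
0.02615/0.03718 = 0.70334
R_total = 0.10676 + 6.5788 + 0.70334 = 7.3889 m²·K/W
E = A × HDD × 24 / R / 1000 = 132.3 × 3177 × 24 / 7.3889 / 1000 = 1365.2 kWh
Cost = 1365.2 × 0.1189 = $162.33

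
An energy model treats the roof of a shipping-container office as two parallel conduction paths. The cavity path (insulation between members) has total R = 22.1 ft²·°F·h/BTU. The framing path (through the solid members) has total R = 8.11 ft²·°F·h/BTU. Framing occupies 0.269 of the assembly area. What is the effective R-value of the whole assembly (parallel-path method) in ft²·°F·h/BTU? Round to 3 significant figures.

15.1 ft²·°F·h/BTU

U_eff = 0.731/22.1 + 0.269/8.11 = 0.03308 + 0.03317 = 0.06625
R_eff = 1/U_eff = 15.1 ft²·°F·h/BTU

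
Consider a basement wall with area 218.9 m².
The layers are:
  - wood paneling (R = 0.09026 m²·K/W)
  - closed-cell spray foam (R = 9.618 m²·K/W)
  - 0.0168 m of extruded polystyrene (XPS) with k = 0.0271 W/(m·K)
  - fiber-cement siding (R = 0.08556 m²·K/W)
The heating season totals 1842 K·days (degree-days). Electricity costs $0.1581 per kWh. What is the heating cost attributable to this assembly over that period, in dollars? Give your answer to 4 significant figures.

0.0168/0.0271 = 0.61993
R_total = 0.09026 + 9.618 + 0.61993 + 0.08556 = 10.414 m²·K/W
E = A × HDD × 24 / R / 1000 = 218.9 × 1842 × 24 / 10.414 / 1000 = 929.27 kWh
Cost = 929.27 × 0.1581 = $146.92

146.9 dollars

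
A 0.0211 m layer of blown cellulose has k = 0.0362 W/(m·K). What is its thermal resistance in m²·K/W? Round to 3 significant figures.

0.583 m²·K/W

R = L/k = 0.0211/0.0362 = 0.5829 m²·K/W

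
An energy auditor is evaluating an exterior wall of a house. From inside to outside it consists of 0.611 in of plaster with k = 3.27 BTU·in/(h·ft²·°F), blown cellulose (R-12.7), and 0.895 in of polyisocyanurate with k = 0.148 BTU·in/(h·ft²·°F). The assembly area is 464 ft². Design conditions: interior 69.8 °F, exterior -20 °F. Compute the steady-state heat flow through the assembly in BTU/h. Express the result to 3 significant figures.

0.611/3.27 = 0.1869
0.895/0.148 = 6.047
R_total = 0.1869 + 12.7 + 6.047 = 18.93 ft²·°F·h/BTU
Q = A·ΔT/R = 464 × (69.8 − (-20)) / 18.93 = 2201 BTU/h

2200 BTU/h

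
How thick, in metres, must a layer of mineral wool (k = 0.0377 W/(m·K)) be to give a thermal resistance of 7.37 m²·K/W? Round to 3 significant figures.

L = R·k = 7.37 × 0.0377 = 0.2778 m

0.278 m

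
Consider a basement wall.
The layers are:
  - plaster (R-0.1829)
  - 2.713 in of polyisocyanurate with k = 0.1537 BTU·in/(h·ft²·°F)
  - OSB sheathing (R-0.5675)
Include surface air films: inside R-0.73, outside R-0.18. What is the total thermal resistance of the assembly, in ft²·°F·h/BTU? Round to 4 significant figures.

2.713/0.1537 = 17.651
R_total = 0.73 + 0.1829 + 17.651 + 0.5675 + 0.18 = 19.312 ft²·°F·h/BTU

19.31 ft²·°F·h/BTU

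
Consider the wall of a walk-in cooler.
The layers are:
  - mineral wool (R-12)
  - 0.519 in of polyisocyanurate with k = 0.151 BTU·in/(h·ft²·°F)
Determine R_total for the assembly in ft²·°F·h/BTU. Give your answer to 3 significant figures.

0.519/0.151 = 3.437
R_total = 12 + 3.437 = 15.44 ft²·°F·h/BTU

15.4 ft²·°F·h/BTU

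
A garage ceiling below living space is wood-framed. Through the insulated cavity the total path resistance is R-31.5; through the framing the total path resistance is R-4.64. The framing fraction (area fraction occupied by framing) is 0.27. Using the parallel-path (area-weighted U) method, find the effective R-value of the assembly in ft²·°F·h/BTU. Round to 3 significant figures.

U_eff = 0.73/31.5 + 0.27/4.64 = 0.02317 + 0.05819 = 0.08136
R_eff = 1/U_eff = 12.29 ft²·°F·h/BTU

12.3 ft²·°F·h/BTU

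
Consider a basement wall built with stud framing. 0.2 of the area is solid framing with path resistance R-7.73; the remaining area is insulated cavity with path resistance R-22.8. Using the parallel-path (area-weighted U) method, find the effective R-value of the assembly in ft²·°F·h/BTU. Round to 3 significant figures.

16.4 ft²·°F·h/BTU

U_eff = 0.8/22.8 + 0.2/7.73 = 0.03509 + 0.02587 = 0.06096
R_eff = 1/U_eff = 16.4 ft²·°F·h/BTU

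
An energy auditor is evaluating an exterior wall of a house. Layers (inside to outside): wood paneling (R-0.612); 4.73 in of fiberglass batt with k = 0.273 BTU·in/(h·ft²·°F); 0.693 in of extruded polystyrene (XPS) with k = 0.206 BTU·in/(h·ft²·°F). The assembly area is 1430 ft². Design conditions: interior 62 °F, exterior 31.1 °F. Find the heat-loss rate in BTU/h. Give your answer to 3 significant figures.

2070 BTU/h

4.73/0.273 = 17.33
0.693/0.206 = 3.364
R_total = 0.612 + 17.33 + 3.364 = 21.3 ft²·°F·h/BTU
Q = A·ΔT/R = 1430 × (62 − 31.1) / 21.3 = 2074 BTU/h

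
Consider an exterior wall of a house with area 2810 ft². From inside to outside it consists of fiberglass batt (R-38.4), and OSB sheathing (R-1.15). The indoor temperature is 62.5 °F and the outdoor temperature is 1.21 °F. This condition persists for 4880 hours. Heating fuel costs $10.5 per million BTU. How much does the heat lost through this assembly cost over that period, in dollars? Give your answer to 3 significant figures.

223 dollars

R_total = 38.4 + 1.15 = 39.55 ft²·°F·h/BTU
Q = 2810 × (62.5 − 1.21) / 39.55 = 4355 BTU/h
E = 4355 × 4880 = 21250000 BTU
Cost = 21250000/10⁶ × 10.5 = $223.1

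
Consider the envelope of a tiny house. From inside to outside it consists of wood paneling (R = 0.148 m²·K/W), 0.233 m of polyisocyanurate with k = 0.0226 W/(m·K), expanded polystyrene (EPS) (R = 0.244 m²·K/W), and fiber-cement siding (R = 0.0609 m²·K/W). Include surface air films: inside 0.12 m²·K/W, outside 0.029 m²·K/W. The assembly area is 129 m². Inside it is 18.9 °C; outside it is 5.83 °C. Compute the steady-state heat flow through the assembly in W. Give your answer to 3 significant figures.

0.233/0.0226 = 10.31
R_total = 0.12 + 0.148 + 10.31 + 0.244 + 0.0609 + 0.029 = 10.91 m²·K/W
Q = A·ΔT/R = 129 × (18.9 − 5.83) / 10.91 = 154.5 W

155 W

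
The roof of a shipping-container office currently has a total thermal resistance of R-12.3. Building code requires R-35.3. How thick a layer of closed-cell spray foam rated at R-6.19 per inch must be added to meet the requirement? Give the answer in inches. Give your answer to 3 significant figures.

ΔR = 35.3 − 12.3 = 23 ft²·°F·h/BTU
L = ΔR / (R/in) = 23/6.19 = 3.716 in

3.72 in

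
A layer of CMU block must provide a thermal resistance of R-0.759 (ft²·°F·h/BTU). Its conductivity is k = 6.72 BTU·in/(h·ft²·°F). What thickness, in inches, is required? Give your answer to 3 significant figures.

5.10 in

L = R × k = 0.759 × 6.72 = 5.1 in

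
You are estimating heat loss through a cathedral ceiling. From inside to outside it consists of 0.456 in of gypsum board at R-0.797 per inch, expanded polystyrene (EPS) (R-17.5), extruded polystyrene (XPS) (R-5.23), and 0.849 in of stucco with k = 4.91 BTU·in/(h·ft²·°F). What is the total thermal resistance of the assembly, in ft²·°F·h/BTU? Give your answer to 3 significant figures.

23.3 ft²·°F·h/BTU

0.456 × 0.797 = 0.3634
0.849/4.91 = 0.1729
R_total = 0.3634 + 17.5 + 5.23 + 0.1729 = 23.27 ft²·°F·h/BTU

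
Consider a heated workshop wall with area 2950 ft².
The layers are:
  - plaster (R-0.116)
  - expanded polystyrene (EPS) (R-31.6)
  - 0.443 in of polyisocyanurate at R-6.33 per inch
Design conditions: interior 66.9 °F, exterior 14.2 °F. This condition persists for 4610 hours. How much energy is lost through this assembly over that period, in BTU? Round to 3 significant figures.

20800000 BTU

0.443 × 6.33 = 2.804
R_total = 0.116 + 31.6 + 2.804 = 34.52 ft²·°F·h/BTU
Q = 2950 × (66.9 − 14.2) / 34.52 = 4504 BTU/h
E = 4504 × 4610 = 20760000 BTU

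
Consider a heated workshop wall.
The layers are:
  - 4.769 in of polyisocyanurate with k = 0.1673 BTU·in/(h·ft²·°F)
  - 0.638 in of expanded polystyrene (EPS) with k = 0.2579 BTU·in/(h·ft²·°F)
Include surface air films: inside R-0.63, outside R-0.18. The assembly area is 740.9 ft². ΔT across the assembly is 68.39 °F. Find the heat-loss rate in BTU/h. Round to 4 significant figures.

4.769/0.1673 = 28.506
0.638/0.2579 = 2.4738
R_total = 0.63 + 28.506 + 2.4738 + 0.18 = 31.79 ft²·°F·h/BTU
Q = A·ΔT/R = 740.9 × 68.39 / 31.79 = 1593.9 BTU/h

1594 BTU/h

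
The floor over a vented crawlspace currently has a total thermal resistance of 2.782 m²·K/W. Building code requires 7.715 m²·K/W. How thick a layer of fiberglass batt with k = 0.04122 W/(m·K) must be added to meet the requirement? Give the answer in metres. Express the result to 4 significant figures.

ΔR = 7.715 − 2.782 = 4.933 m²·K/W
L = ΔR × k = 4.933 × 0.04122 = 0.20334 m

0.2033 m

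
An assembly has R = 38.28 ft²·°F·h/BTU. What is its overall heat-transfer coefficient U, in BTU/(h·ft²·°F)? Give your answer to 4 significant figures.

U = 1/R = 1/38.28 = 0.026123

0.02612 BTU/(h·ft²·°F)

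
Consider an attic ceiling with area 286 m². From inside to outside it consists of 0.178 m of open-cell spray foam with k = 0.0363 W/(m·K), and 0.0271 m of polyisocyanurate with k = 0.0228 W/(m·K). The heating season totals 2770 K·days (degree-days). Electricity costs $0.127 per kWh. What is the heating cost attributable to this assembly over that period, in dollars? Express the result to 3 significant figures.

396 dollars

0.178/0.0363 = 4.904
0.0271/0.0228 = 1.189
R_total = 4.904 + 1.189 = 6.092 m²·K/W
E = A × HDD × 24 / R / 1000 = 286 × 2770 × 24 / 6.092 / 1000 = 3121 kWh
Cost = 3121 × 0.127 = $396.4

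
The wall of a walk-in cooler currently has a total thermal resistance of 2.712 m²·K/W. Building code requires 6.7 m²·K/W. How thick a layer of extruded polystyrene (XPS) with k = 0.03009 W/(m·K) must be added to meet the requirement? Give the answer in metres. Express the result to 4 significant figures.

ΔR = 6.7 − 2.712 = 3.988 m²·K/W
L = ΔR × k = 3.988 × 0.03009 = 0.12 m

0.1200 m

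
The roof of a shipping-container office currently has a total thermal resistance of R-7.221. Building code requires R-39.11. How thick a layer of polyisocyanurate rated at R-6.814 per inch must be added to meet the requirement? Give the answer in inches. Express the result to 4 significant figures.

4.680 in

ΔR = 39.11 − 7.221 = 31.889 ft²·°F·h/BTU
L = ΔR / (R/in) = 31.889/6.814 = 4.6799 in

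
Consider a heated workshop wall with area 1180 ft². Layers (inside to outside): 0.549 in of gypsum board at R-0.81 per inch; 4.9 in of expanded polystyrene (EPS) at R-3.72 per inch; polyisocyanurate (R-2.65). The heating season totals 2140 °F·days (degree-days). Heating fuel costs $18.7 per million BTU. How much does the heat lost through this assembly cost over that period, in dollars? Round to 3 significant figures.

0.549 × 0.81 = 0.4447
4.9 × 3.72 = 18.23
R_total = 0.4447 + 18.23 + 2.65 = 21.32 ft²·°F·h/BTU
E = A × HDD × 24 / R = 1180 × 2140 × 24 / 21.32 = 2842000 BTU
Cost = 2842000/10⁶ × 18.7 = $53.15

53.2 dollars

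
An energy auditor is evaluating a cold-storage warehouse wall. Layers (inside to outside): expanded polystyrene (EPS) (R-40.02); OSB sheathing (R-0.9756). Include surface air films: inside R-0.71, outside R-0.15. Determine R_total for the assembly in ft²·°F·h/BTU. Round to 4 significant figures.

R_total = 0.71 + 40.02 + 0.9756 + 0.15 = 41.856 ft²·°F·h/BTU

41.86 ft²·°F·h/BTU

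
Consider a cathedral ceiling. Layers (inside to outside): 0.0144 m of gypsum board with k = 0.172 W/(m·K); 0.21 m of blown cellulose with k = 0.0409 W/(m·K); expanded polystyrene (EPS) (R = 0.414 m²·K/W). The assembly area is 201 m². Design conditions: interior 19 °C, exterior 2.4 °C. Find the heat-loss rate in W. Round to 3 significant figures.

592 W

0.0144/0.172 = 0.08372
0.21/0.0409 = 5.134
R_total = 0.08372 + 5.134 + 0.414 = 5.632 m²·K/W
Q = A·ΔT/R = 201 × (19 − 2.4) / 5.632 = 592.4 W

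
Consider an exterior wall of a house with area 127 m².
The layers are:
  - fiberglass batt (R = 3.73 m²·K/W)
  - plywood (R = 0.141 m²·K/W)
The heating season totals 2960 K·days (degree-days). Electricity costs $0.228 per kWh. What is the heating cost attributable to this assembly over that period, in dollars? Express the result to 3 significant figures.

531 dollars

R_total = 3.73 + 0.141 = 3.871 m²·K/W
E = A × HDD × 24 / R / 1000 = 127 × 2960 × 24 / 3.871 / 1000 = 2331 kWh
Cost = 2331 × 0.228 = $531.4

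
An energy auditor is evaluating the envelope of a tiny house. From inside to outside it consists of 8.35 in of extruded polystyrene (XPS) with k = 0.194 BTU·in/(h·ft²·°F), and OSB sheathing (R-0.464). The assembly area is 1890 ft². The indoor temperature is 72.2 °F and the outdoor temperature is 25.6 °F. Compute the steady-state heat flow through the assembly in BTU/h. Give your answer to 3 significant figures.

2020 BTU/h

8.35/0.194 = 43.04
R_total = 43.04 + 0.464 = 43.51 ft²·°F·h/BTU
Q = A·ΔT/R = 1890 × (72.2 − 25.6) / 43.51 = 2024 BTU/h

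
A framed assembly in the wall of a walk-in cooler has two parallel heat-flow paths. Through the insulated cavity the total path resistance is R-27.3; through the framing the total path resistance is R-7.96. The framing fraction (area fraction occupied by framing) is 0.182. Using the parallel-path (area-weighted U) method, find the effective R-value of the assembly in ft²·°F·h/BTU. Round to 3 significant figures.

18.9 ft²·°F·h/BTU

U_eff = 0.818/27.3 + 0.182/7.96 = 0.02996 + 0.02286 = 0.05283
R_eff = 1/U_eff = 18.93 ft²·°F·h/BTU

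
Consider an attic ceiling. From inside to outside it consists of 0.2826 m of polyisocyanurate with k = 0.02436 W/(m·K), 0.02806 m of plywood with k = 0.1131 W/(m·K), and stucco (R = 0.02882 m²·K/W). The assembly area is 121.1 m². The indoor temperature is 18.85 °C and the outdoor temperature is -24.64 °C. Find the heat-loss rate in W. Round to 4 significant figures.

443.4 W

0.2826/0.02436 = 11.601
0.02806/0.1131 = 0.2481
R_total = 11.601 + 0.2481 + 0.02882 = 11.878 m²·K/W
Q = A·ΔT/R = 121.1 × (18.85 − (-24.64)) / 11.878 = 443.4 W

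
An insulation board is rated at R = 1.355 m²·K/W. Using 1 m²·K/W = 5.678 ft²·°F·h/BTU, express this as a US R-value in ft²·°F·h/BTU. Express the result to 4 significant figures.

R_US = 1.355 × 5.678 = 7.6937

7.694 ft²·°F·h/BTU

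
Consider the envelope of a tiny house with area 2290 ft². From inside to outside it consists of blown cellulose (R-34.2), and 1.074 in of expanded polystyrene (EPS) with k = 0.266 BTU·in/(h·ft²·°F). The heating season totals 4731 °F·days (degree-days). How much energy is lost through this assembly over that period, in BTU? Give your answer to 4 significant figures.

6800000 BTU

1.074/0.266 = 4.0376
R_total = 34.2 + 4.0376 = 38.238 ft²·°F·h/BTU
E = A × HDD × 24 / R = 2290 × 4731 × 24 / 38.238 = 6800000 BTU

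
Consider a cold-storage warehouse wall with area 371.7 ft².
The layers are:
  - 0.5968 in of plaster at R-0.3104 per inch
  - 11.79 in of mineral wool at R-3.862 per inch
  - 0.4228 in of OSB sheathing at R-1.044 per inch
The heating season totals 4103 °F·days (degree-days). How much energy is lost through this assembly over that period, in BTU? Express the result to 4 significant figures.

792900 BTU

0.5968 × 0.3104 = 0.18525
11.79 × 3.862 = 45.533
0.4228 × 1.044 = 0.4414
R_total = 0.18525 + 45.533 + 0.4414 = 46.16 ft²·°F·h/BTU
E = A × HDD × 24 / R = 371.7 × 4103 × 24 / 46.16 = 792940 BTU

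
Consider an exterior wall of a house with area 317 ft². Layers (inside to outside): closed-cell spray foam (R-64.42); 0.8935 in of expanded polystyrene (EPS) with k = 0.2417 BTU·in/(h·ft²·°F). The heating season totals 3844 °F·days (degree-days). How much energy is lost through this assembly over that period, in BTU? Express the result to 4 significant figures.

429300 BTU

0.8935/0.2417 = 3.6967
R_total = 64.42 + 3.6967 = 68.117 ft²·°F·h/BTU
E = A × HDD × 24 / R = 317 × 3844 × 24 / 68.117 = 429340 BTU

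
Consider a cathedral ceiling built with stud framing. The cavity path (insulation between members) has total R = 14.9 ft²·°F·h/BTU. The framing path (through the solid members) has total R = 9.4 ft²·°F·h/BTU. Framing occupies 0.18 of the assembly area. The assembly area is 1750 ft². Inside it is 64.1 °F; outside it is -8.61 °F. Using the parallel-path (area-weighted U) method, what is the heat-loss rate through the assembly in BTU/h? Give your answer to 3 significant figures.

9440 BTU/h

U_eff = 0.82/14.9 + 0.18/9.4 = 0.05503 + 0.01915 = 0.07418
R_eff = 1/U_eff = 13.48 ft²·°F·h/BTU
Q = 1750 × (64.1 − (-8.61)) / 13.48 = 9439 BTU/h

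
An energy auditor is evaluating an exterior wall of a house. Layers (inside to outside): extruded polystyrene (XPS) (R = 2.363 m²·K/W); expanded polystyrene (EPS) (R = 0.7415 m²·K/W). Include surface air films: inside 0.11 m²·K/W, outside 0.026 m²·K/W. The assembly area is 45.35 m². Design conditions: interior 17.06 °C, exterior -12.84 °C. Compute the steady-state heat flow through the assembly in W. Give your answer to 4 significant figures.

R_total = 0.11 + 2.363 + 0.7415 + 0.026 = 3.2405 m²·K/W
Q = A·ΔT/R = 45.35 × (17.06 − (-12.84)) / 3.2405 = 418.44 W

418.4 W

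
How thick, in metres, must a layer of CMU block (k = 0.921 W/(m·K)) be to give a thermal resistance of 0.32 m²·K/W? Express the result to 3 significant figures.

L = R·k = 0.32 × 0.921 = 0.2947 m

0.295 m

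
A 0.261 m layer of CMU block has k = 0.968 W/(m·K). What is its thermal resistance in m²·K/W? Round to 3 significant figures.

R = L/k = 0.261/0.968 = 0.2696 m²·K/W

0.270 m²·K/W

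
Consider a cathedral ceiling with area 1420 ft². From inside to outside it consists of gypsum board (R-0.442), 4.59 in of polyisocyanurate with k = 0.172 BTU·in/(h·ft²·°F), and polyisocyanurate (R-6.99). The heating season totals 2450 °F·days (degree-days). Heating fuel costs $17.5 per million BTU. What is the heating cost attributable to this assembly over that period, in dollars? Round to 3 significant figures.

42.8 dollars

4.59/0.172 = 26.69
R_total = 0.442 + 26.69 + 6.99 = 34.12 ft²·°F·h/BTU
E = A × HDD × 24 / R = 1420 × 2450 × 24 / 34.12 = 2447000 BTU
Cost = 2447000/10⁶ × 17.5 = $42.83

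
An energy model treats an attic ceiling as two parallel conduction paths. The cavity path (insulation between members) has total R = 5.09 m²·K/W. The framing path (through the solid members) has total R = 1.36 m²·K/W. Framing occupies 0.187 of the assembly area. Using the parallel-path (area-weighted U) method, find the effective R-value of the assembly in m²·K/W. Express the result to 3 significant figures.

U_eff = 0.813/5.09 + 0.187/1.36 = 0.1597 + 0.1375 = 0.2972
R_eff = 1/U_eff = 3.364 m²·K/W

3.36 m²·K/W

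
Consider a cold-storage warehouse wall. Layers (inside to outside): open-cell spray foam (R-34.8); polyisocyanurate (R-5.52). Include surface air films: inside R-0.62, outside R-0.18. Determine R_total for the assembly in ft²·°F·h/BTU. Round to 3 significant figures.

41.1 ft²·°F·h/BTU

R_total = 0.62 + 34.8 + 5.52 + 0.18 = 41.12 ft²·°F·h/BTU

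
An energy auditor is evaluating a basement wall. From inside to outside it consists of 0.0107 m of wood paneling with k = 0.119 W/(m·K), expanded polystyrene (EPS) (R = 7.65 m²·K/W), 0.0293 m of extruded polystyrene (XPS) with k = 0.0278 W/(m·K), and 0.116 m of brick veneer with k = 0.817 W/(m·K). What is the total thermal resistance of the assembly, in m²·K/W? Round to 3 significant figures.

8.94 m²·K/W

0.0107/0.119 = 0.08992
0.0293/0.0278 = 1.054
0.116/0.817 = 0.142
R_total = 0.08992 + 7.65 + 1.054 + 0.142 = 8.936 m²·K/W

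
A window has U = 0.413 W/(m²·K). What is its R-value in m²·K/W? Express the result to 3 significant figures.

R = 1/U = 1/0.413 = 2.421

2.42 m²·K/W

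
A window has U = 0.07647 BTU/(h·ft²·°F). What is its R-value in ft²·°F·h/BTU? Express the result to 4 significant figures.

13.08 ft²·°F·h/BTU

R = 1/U = 1/0.07647 = 13.077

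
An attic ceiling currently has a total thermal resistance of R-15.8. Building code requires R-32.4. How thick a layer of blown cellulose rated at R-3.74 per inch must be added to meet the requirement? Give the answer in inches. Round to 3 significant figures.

ΔR = 32.4 − 15.8 = 16.6 ft²·°F·h/BTU
L = ΔR / (R/in) = 16.6/3.74 = 4.439 in

4.44 in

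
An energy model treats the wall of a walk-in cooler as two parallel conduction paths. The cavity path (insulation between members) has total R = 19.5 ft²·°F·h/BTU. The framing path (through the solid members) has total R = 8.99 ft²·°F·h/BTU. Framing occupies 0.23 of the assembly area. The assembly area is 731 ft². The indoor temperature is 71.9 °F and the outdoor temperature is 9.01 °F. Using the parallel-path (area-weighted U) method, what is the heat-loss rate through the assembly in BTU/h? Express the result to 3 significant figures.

U_eff = 0.77/19.5 + 0.23/8.99 = 0.03949 + 0.02558 = 0.06507
R_eff = 1/U_eff = 15.37 ft²·°F·h/BTU
Q = 731 × (71.9 − 9.01) / 15.37 = 2991 BTU/h

2990 BTU/h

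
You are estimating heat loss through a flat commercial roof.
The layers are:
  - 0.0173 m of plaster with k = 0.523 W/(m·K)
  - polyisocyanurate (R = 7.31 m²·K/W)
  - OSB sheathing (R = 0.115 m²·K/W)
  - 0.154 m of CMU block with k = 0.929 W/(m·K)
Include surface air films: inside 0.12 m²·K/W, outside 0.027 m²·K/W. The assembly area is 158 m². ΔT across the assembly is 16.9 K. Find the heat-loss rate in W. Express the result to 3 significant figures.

0.0173/0.523 = 0.03308
0.154/0.929 = 0.1658
R_total = 0.12 + 0.03308 + 7.31 + 0.115 + 0.1658 + 0.027 = 7.771 m²·K/W
Q = A·ΔT/R = 158 × 16.9 / 7.771 = 343.6 W

344 W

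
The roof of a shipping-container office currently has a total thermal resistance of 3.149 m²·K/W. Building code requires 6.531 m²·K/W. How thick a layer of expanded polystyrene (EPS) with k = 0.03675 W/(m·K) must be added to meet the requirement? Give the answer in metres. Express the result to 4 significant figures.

0.1243 m

ΔR = 6.531 − 3.149 = 3.382 m²·K/W
L = ΔR × k = 3.382 × 0.03675 = 0.12429 m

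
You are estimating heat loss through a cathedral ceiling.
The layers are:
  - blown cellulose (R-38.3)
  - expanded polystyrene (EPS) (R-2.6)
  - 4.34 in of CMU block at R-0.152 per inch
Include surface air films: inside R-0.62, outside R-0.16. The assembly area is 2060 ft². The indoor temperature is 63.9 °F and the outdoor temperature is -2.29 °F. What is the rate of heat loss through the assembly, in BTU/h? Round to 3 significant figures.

3220 BTU/h

4.34 × 0.152 = 0.6597
R_total = 0.62 + 38.3 + 2.6 + 0.6597 + 0.16 = 42.34 ft²·°F·h/BTU
Q = A·ΔT/R = 2060 × (63.9 − (-2.29)) / 42.34 = 3220 BTU/h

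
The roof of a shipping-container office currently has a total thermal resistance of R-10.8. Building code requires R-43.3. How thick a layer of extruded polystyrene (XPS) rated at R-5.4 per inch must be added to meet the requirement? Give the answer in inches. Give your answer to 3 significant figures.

ΔR = 43.3 − 10.8 = 32.5 ft²·°F·h/BTU
L = ΔR / (R/in) = 32.5/5.4 = 6.019 in

6.02 in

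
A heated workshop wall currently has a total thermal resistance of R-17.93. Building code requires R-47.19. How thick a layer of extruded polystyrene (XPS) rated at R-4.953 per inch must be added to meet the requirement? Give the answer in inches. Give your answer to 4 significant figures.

5.908 in

ΔR = 47.19 − 17.93 = 29.26 ft²·°F·h/BTU
L = ΔR / (R/in) = 29.26/4.953 = 5.9075 in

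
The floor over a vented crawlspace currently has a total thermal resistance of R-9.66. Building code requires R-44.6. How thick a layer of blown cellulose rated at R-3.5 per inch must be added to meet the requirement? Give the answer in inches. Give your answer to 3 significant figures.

ΔR = 44.6 − 9.66 = 34.94 ft²·°F·h/BTU
L = ΔR / (R/in) = 34.94/3.5 = 9.983 in

9.98 in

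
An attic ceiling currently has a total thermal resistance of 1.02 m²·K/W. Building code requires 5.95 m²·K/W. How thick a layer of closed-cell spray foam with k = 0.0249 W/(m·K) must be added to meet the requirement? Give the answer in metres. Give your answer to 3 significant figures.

ΔR = 5.95 − 1.02 = 4.93 m²·K/W
L = ΔR × k = 4.93 × 0.0249 = 0.1228 m

0.123 m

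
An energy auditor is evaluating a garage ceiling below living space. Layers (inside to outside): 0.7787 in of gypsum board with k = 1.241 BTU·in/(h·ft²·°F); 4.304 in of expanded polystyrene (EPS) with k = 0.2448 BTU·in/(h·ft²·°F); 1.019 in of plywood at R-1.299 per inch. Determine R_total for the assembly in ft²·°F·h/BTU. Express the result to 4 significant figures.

19.53 ft²·°F·h/BTU

0.7787/1.241 = 0.62748
4.304/0.2448 = 17.582
1.019 × 1.299 = 1.3237
R_total = 0.62748 + 17.582 + 1.3237 = 19.533 ft²·°F·h/BTU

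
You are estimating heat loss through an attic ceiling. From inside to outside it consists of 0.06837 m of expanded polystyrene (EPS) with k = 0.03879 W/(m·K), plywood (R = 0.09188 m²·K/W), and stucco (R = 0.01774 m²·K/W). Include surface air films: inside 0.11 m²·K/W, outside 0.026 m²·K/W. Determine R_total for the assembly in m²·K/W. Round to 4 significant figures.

0.06837/0.03879 = 1.7626
R_total = 0.11 + 1.7626 + 0.09188 + 0.01774 + 0.026 = 2.0082 m²·K/W

2.008 m²·K/W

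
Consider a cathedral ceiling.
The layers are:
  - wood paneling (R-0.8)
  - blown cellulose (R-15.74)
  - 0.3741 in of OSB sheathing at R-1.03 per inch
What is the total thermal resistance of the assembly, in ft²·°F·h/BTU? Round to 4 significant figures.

16.93 ft²·°F·h/BTU

0.3741 × 1.03 = 0.38532
R_total = 0.8 + 15.74 + 0.38532 = 16.925 ft²·°F·h/BTU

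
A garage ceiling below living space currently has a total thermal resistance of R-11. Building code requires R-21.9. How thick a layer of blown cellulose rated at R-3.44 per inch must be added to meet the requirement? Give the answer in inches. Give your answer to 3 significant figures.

ΔR = 21.9 − 11 = 10.9 ft²·°F·h/BTU
L = ΔR / (R/in) = 10.9/3.44 = 3.169 in

3.17 in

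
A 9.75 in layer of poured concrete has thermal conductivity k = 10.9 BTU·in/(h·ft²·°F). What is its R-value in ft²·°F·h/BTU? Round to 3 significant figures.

R = L/k = 9.75/10.9 = 0.8945 ft²·°F·h/BTU

0.894 ft²·°F·h/BTU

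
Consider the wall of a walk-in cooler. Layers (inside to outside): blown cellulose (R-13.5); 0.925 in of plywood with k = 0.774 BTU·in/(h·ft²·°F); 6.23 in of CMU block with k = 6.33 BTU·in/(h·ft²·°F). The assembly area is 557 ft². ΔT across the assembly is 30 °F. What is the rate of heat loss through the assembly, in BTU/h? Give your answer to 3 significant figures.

0.925/0.774 = 1.195
6.23/6.33 = 0.9842
R_total = 13.5 + 1.195 + 0.9842 = 15.68 ft²·°F·h/BTU
Q = A·ΔT/R = 557 × 30 / 15.68 = 1066 BTU/h

1070 BTU/h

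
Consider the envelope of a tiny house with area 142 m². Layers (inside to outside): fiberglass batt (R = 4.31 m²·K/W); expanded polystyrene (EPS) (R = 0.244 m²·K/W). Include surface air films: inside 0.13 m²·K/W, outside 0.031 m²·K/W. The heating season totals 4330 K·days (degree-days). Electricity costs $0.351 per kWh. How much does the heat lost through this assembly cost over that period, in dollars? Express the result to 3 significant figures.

R_total = 0.13 + 4.31 + 0.244 + 0.031 = 4.715 m²·K/W
E = A × HDD × 24 / R / 1000 = 142 × 4330 × 24 / 4.715 / 1000 = 3130 kWh
Cost = 3130 × 0.351 = $1099

1100 dollars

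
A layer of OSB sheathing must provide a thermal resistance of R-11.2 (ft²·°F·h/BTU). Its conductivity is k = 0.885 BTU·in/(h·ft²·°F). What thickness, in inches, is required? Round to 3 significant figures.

L = R × k = 11.2 × 0.885 = 9.912 in

9.91 in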